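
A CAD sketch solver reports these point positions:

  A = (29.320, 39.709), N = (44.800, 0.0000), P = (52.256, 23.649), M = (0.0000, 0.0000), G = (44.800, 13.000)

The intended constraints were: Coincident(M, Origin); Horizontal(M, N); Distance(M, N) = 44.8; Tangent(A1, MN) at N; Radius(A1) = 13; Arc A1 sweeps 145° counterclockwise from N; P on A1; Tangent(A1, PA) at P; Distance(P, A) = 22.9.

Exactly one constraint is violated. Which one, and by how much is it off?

Distance(P, A) = 22.9 — off by 5.10.

M = (0.00, 0.00) ✓; M.y = 0.00, N.y = 0.00 ✓; |MN| = 44.80 ✓; ∠(GN, NM) = 90.00° ✓; |GN| = 13.00 ✓; bearing(G→P) − bearing(G→N) = 145.0° ✓; |GP| = 13.00 ✓; ∠(GP, PA) = 90.00° ✓; |PA| = 28.00 ✗.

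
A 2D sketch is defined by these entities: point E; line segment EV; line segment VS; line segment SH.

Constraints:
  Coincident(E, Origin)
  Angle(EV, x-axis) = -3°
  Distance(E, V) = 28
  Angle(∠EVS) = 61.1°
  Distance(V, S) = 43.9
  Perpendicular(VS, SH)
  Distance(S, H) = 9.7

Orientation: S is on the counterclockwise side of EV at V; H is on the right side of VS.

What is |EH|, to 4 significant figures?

45.75

E is at the origin; EV runs at -3.0° with length 28.0, so V = 28.0·(cos -3.0°, sin -3.0°) = (27.96, -1.465). ∠EVS = 61.1°, so VS runs at -3.0° + (180° − 61.1°) = 115.9° from the x-axis; with |VS| = 43.9, S = V + 43.9·(cos 115.9°, sin 115.9°) = (8.786, 38.03). VS is perpendicular to SH; with |SH| = 9.7 on the right of VS, H = S + 9.7·(0.8996, 0.4368) = (17.51, 42.26). Then |EH| = |H − E| = 45.75.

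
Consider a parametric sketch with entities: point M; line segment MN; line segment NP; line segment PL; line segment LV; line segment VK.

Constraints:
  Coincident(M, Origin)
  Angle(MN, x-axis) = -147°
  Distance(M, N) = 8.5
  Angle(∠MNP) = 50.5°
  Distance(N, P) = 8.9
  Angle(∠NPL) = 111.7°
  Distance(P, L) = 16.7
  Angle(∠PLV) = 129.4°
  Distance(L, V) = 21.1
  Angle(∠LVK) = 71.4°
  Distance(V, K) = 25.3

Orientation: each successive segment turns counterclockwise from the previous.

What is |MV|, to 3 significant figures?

27.4

M is at the origin; MN runs at -147.0° with length 8.5, so N = (-7.13, -4.63). ∠MNP = 50.5° gives NP at -17.5° from the x-axis; with |NP| = 8.9, P = (1.36, -7.31). ∠NPL = 111.7° gives PL at 50.8° from the x-axis; with |PL| = 16.7, L = (11.9, 5.64). ∠PLV = 129.4° gives LV at 101° from the x-axis; with |LV| = 21.1, V = (7.74, 26.3). Then |MV| = |V − M| = 27.4.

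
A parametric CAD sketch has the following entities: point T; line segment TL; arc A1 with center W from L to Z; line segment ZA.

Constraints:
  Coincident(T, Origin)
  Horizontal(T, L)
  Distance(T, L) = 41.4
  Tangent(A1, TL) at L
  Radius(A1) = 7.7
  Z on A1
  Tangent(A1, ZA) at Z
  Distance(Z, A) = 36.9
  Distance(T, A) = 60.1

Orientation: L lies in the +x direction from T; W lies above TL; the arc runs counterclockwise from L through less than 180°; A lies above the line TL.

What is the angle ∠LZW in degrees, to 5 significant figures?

37.620°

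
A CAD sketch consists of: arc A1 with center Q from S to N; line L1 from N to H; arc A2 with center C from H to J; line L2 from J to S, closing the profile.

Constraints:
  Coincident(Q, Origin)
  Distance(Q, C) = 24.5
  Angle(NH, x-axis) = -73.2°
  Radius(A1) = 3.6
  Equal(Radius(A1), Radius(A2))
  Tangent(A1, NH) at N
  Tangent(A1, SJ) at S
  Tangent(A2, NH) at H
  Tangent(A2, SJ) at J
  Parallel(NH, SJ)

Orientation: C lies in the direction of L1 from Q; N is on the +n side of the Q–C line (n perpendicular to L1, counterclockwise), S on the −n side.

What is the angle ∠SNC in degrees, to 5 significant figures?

81.641°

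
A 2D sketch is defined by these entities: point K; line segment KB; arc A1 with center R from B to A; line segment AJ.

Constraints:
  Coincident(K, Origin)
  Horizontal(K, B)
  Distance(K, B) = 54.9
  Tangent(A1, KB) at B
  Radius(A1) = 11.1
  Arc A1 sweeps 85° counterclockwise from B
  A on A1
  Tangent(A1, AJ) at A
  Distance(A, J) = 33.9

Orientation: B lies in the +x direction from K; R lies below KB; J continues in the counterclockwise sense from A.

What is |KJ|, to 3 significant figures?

60.0

On A1, B sits at bearing 90° from R; an 85° counterclockwise sweep puts A at bearing 175°, so A = R + 11.1·(cos 175°, sin 175°) = (43.8, -10.1). The tangent condition forces RA to be normal to AJ, so AJ runs along (−sin 175°, cos 175°); with |AJ| = 33.9, J = (40.9, -43.9). Then |KJ| = |J − K| = 60.0.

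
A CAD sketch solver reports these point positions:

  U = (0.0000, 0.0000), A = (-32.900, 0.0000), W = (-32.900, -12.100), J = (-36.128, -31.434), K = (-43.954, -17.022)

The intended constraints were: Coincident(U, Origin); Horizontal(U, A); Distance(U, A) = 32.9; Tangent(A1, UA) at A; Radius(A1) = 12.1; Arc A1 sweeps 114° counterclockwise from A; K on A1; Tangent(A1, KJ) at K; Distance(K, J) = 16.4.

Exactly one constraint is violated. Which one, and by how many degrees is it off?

Tangent(A1, KJ) at K — off by 4.50°.

U = (0.00, 0.00) ✓; U.y = 0.00, A.y = 0.00 ✓; |UA| = 32.90 ✓; ∠(WA, AU) = 90.00° ✓; |WA| = 12.10 ✓; bearing(W→K) − bearing(W→A) = 114.0° ✓; |WK| = 12.10 ✓; ∠(WK, KJ) = 85.50° ✗; |KJ| = 16.40 ✓.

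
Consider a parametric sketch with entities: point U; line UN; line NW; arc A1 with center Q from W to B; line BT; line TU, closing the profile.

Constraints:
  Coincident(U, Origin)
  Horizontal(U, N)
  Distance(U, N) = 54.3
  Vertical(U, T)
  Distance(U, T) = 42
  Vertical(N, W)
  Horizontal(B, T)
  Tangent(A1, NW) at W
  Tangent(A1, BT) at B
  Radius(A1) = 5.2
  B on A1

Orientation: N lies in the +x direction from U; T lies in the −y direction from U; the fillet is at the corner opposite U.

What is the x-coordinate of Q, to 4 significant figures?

49.10

U is at the origin; U and N share the same y with |UN| = 54.3 and N on the +x side, so N = (54.30, 0.000). UT is vertical with |UT| = 42.0 and T on the −y side, so T = (0.000, -42.00). The virtual corner opposite U is at (54.30, -42.00). Tangency of A1 to NW means the radius QW is perpendicular to NW and since A1 is tangent to BT there, QB ⟂ BT, with radius 5.2, so the center Q sits 5.2 in from both sides at Q = (49.10, -36.80). So Q.x = 49.10.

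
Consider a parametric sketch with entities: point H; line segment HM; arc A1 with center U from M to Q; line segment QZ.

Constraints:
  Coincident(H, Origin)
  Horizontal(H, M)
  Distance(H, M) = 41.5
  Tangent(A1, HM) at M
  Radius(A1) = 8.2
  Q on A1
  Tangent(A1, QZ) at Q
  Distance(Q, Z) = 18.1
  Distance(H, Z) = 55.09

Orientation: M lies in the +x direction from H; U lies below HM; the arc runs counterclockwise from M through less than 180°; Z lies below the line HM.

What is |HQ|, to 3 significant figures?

38.2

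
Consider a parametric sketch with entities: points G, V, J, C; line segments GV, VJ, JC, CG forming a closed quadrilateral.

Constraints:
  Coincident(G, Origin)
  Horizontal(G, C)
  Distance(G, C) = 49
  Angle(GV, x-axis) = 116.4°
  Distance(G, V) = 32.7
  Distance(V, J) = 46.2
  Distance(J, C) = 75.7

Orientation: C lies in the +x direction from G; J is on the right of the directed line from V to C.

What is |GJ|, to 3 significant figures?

29.6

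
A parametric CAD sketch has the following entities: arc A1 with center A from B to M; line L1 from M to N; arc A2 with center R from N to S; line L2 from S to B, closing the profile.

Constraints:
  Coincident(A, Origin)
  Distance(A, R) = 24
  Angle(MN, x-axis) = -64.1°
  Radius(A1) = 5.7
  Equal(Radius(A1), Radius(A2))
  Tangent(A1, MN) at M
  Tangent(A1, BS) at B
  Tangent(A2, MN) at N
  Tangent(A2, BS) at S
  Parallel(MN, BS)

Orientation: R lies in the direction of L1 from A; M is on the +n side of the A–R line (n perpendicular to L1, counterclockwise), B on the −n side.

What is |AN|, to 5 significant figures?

24.668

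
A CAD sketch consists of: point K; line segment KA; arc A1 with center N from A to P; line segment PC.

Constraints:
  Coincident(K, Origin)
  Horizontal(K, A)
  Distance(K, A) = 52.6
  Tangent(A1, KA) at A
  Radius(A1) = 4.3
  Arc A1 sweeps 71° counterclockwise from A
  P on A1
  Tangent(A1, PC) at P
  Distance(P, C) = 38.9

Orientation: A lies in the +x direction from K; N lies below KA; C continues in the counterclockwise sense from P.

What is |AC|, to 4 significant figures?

43.06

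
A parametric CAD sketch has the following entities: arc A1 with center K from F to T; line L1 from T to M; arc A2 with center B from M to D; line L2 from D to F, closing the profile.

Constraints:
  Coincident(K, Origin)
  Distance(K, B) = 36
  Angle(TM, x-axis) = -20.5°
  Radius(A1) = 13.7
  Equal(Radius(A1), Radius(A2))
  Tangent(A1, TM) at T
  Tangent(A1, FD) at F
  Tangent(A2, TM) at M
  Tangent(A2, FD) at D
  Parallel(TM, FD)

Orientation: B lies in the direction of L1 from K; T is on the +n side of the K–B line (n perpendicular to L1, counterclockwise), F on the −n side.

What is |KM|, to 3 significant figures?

38.5

The slot axis is L1's direction at -20.5°, so u = (cos -20.5°, sin -20.5°) = (0.937, -0.350) and n = (−sin -20.5°, cos -20.5°) = (0.350, 0.937). K is at the origin and B lies 36.0 along u from K, so B = 36.0·u = (33.7, -12.6). Tangency of A1 to both parallel lines with radius 13.7 puts T and F at K ± 13.7·n: T = (4.80, 12.8), F = (-4.80, -12.8). Equal radii place M and D the same way about B: M = B + 13.7·n = (38.5, 0.225), D = B − 13.7·n = (28.9, -25.4). Then |KM| = |M − K| = 38.5.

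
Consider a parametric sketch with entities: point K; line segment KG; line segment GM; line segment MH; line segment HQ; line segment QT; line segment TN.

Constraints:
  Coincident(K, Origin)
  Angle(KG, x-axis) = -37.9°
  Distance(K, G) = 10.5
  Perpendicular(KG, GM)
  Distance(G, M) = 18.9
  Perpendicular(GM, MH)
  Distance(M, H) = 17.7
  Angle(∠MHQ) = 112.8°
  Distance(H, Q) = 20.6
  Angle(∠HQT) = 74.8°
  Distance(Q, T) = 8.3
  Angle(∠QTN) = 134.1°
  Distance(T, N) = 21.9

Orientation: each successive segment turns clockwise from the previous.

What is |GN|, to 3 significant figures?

12.4

K is at the origin; KG runs at -37.9° with length 10.5, so G = (8.29, -6.45). KG is perpendicular to GM, so GM runs at -128°; with |GM| = 18.9, M = (-3.32, -21.4). GM ⟂ MH, so MH runs at 142°; with |MH| = 17.7, H = (-17.3, -10.5). ∠MHQ = 112.8° gives HQ at 74.9° from the x-axis; with |HQ| = 20.6, Q = (-11.9, 9.40). ∠HQT = 74.8° gives QT at -30.3° from the x-axis; with |QT| = 8.3, T = (-4.76, 5.21). ∠QTN = 134.1° gives TN at -76.2° from the x-axis; with |TN| = 21.9, N = (0.465, -16.1). Then |GN| = |N − G| = 12.4.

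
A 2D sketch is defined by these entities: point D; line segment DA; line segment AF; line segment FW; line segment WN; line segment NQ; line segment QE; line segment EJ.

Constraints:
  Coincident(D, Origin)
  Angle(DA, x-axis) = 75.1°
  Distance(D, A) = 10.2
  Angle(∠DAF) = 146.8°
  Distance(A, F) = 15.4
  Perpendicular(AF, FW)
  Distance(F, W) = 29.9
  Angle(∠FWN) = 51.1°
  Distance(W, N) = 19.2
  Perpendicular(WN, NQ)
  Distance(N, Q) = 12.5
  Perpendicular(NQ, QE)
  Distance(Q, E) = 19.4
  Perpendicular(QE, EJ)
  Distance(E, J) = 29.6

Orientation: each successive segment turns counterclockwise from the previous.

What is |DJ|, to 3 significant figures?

40.0

D is at the origin; DA runs at 75.1° with length 10.2, so A = (2.62, 9.86). ∠DAF = 146.8° gives AF at 108° from the x-axis; with |AF| = 15.4, F = (-2.21, 24.5). AF is perpendicular to FW, so FW runs at -162°; with |FW| = 29.9, W = (-30.6, 15.1). ∠FWN = 51.1° gives WN at -32.8° from the x-axis; with |WN| = 19.2, N = (-14.5, 4.69). WN ⟂ NQ, so NQ runs at 57.2°; with |NQ| = 12.5, Q = (-7.69, 15.2). The perpendicularity gives QE at right angles to NQ, so QE runs at 147°; with |QE| = 19.4, E = (-24.0, 25.7). QE ⟂ EJ, so EJ runs at -123°; with |EJ| = 29.6, J = (-40.0, 0.824). Then |DJ| = |J − D| = 40.0.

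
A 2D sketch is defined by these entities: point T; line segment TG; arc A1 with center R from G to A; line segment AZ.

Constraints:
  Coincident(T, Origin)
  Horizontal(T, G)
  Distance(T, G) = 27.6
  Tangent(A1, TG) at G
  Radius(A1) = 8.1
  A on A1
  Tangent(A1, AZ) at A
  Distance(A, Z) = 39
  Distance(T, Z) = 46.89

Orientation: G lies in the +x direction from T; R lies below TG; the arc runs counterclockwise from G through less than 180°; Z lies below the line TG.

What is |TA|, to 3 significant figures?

20.7

T is at the origin; TG is horizontal with |TG| = 27.6 and G on the +x side, so G = (27.6, 0.00). A1 meets TG tangentially, so RG is at right angles to TG, so R = G + (0, -8.1) = (27.6, -8.10). Since RA ⟂ AZ (tangency), |RZ| = √(8.1² + 39.0²) = 39.8 regardless of where A sits on A1. So Z lies on both circle(T, 46.89) and circle(R, 39.8); the below-TG intersection is Z = (12.8, -45.1). A is the foot of the tangent from Z: A = (19.6, -6.69).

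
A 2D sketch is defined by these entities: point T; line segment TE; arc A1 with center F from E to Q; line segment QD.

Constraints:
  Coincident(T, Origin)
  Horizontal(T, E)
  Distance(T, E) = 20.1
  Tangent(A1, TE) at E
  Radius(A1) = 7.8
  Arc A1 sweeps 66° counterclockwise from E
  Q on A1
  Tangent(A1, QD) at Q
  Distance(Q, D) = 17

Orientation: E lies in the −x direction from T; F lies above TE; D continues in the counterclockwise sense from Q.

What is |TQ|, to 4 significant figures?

13.77

Tangency of A1 to TE means the radius FE is perpendicular to TE, so F = E + (0, 7.8) = (-20.10, 7.800). On A1, E sits at bearing -90° from F; a 66° counterclockwise sweep puts Q at bearing -24°, so Q = F + 7.8·(cos -24°, sin -24°) = (-12.97, 4.627). Then |TQ| = |Q − T| = 13.77.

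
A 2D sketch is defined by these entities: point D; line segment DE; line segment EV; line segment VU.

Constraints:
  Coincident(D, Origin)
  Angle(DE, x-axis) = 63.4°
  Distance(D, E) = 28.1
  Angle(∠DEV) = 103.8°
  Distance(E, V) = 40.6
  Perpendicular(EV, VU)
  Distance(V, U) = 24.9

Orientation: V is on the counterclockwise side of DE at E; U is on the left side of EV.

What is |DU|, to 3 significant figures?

47.4

D is at the origin; DE runs at 63.4° with length 28.1, so E = 28.1·(cos 63.4°, sin 63.4°) = (12.6, 25.1). ∠DEV = 103.8°, so EV runs at 63.4° + (180° − 103.8°) = 140° from the x-axis; with |EV| = 40.6, V = E + 40.6·(cos 140°, sin 140°) = (-18.3, 51.4). EV ⟂ VU; with |VU| = 24.9 on the left of EV, U = V + 24.9·(-0.648, -0.762) = (-34.5, 32.5). Then |DU| = |U − D| = 47.4.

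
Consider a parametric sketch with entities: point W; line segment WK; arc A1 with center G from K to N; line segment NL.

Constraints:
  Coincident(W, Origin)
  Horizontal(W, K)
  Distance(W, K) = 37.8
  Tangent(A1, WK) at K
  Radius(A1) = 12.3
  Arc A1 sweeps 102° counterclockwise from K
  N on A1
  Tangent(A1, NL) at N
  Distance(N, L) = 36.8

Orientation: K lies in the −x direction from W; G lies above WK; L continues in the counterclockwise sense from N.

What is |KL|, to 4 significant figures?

51.04

W is at the origin; WK is horizontal with |WK| = 37.8 and K on the −x side, so K = (-37.80, 0.000). The tangent condition forces GK to be normal to WK, so G = K + (0, 12.3) = (-37.80, 12.30). On A1, K sits at bearing -90° from G; a 102° counterclockwise sweep puts N at bearing 12°, so N = G + 12.3·(cos 12°, sin 12°) = (-25.77, 14.86). The tangent condition forces GN to be normal to NL, so NL runs along (−sin 12°, cos 12°); with |NL| = 36.8, L = (-33.42, 50.85). Then |KL| = |L − K| = 51.04.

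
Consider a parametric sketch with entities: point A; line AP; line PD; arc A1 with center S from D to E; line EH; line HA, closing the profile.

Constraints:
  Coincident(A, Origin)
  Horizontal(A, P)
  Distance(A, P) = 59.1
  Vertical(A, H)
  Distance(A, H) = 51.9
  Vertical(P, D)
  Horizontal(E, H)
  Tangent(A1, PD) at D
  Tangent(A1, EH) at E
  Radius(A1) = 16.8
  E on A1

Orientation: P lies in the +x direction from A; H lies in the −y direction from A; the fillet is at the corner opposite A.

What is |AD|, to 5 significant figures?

68.737

A is at the origin; A and P share the same y with |AP| = 59.1 and P on the +x side, so P = (59.100, 0.0000). AH is vertical with |AH| = 51.9 and H on the −y side, so H = (0.0000, -51.900). The virtual corner opposite A is at (59.100, -51.900). A1 meets PD tangentially, so SD is at right angles to PD and the tangent condition forces SE to be normal to EH, with radius 16.8, so the center S sits 16.8 in from both sides at S = (42.300, -35.100). That places the tangent points at D = (59.100, -35.100) on PD and E = (42.300, -51.900) on EH. Then |AD| = |D − A| = 68.737.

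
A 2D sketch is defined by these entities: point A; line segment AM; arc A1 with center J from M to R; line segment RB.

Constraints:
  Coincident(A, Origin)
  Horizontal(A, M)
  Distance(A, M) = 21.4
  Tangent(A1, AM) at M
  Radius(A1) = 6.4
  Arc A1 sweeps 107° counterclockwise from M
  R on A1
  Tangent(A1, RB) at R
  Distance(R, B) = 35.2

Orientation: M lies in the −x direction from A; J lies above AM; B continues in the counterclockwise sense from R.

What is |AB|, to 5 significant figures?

49.115

A is at the origin; AM is horizontal with |AM| = 21.4 and M on the −x side, so M = (-21.400, 0.0000). Tangency of A1 to AM means the radius JM is perpendicular to AM, so J = M + (0, 6.4) = (-21.400, 6.4000). On A1, M sits at bearing -90° from J; a 107° counterclockwise sweep puts R at bearing 17°, so R = J + 6.4·(cos 17°, sin 17°) = (-15.280, 8.2712). Since A1 is tangent to RB there, JR ⟂ RB, so RB runs along (−sin 17°, cos 17°); with |RB| = 35.2, B = (-25.571, 41.933). Then |AB| = |B − A| = 49.115.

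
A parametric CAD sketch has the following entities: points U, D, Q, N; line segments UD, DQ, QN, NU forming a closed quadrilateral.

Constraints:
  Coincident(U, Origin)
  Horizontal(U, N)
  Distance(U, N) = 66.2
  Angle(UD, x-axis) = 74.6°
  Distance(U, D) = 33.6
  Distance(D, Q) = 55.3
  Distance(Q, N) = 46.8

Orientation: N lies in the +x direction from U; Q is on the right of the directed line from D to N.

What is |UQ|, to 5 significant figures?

31.908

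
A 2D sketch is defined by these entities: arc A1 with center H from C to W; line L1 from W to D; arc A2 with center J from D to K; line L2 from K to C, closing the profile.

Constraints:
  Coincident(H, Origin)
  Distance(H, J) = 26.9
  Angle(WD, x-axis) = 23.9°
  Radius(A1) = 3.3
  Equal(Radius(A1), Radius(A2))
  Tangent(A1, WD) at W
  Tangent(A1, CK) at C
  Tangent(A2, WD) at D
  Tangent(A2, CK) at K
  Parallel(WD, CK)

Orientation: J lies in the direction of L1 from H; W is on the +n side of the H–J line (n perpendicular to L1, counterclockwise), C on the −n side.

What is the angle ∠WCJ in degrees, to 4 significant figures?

83.01°

The slot axis is L1's direction at 23.9°, so u = (cos 23.9°, sin 23.9°) = (0.9143, 0.4051) and n = (−sin 23.9°, cos 23.9°) = (-0.4051, 0.9143). H is at the origin and J lies 26.9 along u from H, so J = 26.9·u = (24.59, 10.90). Tangency of A1 to both parallel lines with radius 3.3 puts W and C at H ± 3.3·n: W = (-1.337, 3.017), C = (1.337, -3.017). Then cos ∠WCJ = CW·CJ / (|CW||CJ|), giving 83.01°.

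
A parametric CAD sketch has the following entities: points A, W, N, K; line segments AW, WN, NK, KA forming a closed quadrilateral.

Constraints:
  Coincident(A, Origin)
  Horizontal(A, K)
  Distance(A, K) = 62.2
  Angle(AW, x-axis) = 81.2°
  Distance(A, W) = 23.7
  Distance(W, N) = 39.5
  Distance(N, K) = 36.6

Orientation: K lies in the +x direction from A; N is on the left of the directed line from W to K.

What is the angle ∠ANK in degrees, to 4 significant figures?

86.72°

Checks: |WN| = 39.50 ✓; |NK| = 36.60 ✓.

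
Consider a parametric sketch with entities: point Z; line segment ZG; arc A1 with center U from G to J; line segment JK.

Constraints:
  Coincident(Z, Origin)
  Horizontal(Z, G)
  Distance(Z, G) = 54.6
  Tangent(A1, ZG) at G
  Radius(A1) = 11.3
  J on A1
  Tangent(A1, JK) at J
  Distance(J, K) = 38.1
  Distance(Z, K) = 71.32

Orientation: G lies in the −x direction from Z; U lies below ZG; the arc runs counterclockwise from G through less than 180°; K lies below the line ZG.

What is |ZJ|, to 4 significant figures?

66.87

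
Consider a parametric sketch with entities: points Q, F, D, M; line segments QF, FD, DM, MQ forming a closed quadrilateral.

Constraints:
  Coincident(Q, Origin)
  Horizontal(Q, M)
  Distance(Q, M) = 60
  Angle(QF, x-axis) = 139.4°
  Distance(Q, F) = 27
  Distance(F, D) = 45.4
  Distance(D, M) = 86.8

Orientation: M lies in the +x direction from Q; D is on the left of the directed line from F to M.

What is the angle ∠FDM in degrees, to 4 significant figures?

69.14°

Checks: |QM| = 60.00 ✓; |QF| = 27.00 ✓; |FD| = 45.40 ✓; |DM| = 86.80 ✓.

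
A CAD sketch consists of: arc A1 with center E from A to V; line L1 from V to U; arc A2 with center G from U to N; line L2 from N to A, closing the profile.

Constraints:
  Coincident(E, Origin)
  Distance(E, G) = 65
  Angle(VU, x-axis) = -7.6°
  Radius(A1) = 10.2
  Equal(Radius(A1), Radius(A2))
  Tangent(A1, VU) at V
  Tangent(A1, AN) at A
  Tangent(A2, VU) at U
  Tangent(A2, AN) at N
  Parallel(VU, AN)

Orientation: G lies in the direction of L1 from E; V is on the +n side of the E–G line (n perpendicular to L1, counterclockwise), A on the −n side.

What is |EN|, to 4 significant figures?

65.80

The slot axis is L1's direction at -7.6°, so u = (cos -7.6°, sin -7.6°) = (0.9912, -0.1323) and n = (−sin -7.6°, cos -7.6°) = (0.1323, 0.9912). E is at the origin and G lies 65.0 along u from E, so G = 65.0·u = (64.43, -8.597). Tangency of A1 to both parallel lines with radius 10.2 puts V and A at E ± 10.2·n: V = (1.349, 10.11), A = (-1.349, -10.11). Equal radii place U and N the same way about G: U = G + 10.2·n = (65.78, 1.514), N = G − 10.2·n = (63.08, -18.71). Then |EN| = |N − E| = 65.80.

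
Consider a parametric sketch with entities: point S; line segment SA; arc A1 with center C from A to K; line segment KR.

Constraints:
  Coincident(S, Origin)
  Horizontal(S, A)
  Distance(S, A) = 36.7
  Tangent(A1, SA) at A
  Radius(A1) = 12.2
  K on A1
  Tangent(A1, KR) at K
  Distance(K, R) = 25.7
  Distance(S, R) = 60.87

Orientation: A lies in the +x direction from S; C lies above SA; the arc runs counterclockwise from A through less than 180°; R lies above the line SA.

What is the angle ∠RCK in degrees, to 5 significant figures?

64.606°

Checks: |CA| = 12.20 ✓; |CK| = 12.20 ✓; ∠(CK, KR) = 90.00° ✓; |KR| = 25.70 ✓; |SR| = 60.87 ✓.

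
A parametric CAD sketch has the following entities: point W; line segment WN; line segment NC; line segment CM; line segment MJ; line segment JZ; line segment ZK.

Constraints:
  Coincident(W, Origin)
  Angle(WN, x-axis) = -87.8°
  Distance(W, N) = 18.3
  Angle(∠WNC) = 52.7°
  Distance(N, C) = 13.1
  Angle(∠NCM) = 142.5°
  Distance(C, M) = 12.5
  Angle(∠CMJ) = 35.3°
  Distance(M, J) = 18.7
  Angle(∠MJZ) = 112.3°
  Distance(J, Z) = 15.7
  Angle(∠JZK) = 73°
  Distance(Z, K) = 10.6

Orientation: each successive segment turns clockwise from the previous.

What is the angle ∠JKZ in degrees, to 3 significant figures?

68.2°

∠MJZ = 112.3° gives JZ at -105° from the x-axis; with |JZ| = 15.7, Z = (-2.94, -25.3). ∠JZK = 73.0° gives ZK at 148° from the x-axis; with |ZK| = 10.6, K = (-11.9, -19.7). Then cos ∠JKZ = KJ·KZ / (|KJ||KZ|), giving 68.2°.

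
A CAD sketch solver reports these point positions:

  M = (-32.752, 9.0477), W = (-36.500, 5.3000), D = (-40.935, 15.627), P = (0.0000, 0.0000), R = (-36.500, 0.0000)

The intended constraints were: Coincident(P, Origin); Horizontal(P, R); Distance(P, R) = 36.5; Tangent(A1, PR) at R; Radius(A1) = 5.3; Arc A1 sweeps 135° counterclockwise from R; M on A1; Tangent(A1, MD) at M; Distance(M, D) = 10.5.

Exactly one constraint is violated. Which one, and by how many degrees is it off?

Tangent(A1, MD) at M — off by 6.20°.

P = (0.00, 0.00) ✓; P.y = 0.00, R.y = 0.00 ✓; |PR| = 36.50 ✓; ∠(WR, RP) = 90.00° ✓; |WR| = 5.300 ✓; bearing(W→M) − bearing(W→R) = 135.0° ✓; |WM| = 5.300 ✓; ∠(WM, MD) = 83.80° ✗; |MD| = 10.50 ✓.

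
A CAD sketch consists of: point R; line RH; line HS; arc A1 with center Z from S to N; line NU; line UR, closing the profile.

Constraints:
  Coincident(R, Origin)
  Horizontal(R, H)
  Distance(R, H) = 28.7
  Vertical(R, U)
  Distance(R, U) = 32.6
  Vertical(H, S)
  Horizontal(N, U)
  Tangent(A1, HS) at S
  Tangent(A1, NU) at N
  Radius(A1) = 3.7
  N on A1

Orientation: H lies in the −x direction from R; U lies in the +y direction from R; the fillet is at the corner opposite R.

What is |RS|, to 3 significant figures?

40.7

R is at the origin; R and H share the same y with |RH| = 28.7 and H on the −x side, so H = (-28.7, 0.00). R and U share the same x with |RU| = 32.6 and U on the +y side, so U = (0.00, 32.6). The virtual corner opposite R is at (-28.7, 32.6). A1 meets HS tangentially, so ZS is at right angles to HS and A1 meets NU tangentially, so ZN is at right angles to NU, with radius 3.7, so the center Z sits 3.7 in from both sides at Z = (-25.0, 28.9). That places the tangent points at S = (-28.7, 28.9) on HS and N = (-25.0, 32.6) on NU. Then |RS| = |S − R| = 40.7.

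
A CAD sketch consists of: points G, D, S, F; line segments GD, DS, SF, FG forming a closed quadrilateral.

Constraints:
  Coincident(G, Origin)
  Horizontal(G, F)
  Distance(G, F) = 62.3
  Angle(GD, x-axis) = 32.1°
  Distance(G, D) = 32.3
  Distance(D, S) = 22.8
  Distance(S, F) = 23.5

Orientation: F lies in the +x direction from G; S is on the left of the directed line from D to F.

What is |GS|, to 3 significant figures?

53.8

G is at the origin; GF is horizontal with |GF| = 62.3 and F in +x, so F = (62.3, 0). GD runs at 32.1° with |GD| = 32.3, so D = (27.4, 17.2). S is determined by |DS| = 22.8 and |SF| = 23.5 together: it lies at the intersection of circle(D, 22.8) and circle(F, 23.5). With |DF| = 38.9, the foot of the radical line on DF is 19.0 from D and the perpendicular offset is √(22.8² − 19.0²) = 12.5. Taking the left-of-DF solution: S = (50.0, 20.0).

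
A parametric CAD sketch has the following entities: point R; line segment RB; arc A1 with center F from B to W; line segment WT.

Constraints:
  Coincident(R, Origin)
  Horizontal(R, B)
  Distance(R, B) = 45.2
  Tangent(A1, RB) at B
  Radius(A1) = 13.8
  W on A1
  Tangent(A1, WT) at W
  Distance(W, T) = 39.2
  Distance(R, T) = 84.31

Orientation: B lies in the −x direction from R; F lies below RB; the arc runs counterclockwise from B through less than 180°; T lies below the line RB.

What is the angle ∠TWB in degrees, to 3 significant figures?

143°

Checks: ∠(FB, BR) = 90.00° ✓; |FW| = 13.80 ✓; ∠(FW, WT) = 90.00° ✓; |WT| = 39.20 ✓; |RT| = 84.31 ✓.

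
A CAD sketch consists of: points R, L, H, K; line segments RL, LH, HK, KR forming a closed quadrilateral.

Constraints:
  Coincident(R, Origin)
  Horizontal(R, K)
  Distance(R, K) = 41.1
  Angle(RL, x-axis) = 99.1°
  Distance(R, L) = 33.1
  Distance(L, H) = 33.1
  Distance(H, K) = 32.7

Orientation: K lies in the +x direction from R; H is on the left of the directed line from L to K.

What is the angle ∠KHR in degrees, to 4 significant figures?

67.02°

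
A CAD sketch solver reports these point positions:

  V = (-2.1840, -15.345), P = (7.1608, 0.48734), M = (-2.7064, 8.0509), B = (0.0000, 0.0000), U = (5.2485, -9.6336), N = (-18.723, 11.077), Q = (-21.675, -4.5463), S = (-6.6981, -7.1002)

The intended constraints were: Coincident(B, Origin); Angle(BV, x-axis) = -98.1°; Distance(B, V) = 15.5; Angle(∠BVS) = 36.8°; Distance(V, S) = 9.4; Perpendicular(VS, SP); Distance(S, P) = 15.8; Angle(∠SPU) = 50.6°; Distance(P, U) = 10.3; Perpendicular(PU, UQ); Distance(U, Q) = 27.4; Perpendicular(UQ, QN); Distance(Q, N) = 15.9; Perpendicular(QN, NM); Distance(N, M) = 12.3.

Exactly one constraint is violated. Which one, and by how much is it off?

Distance(N, M) = 12.3 — off by 4.00.

B = (0.00, 0.00) ✓; BV at -98.10° ✓; |BV| = 15.50 ✓; ∠BVS = 36.80° ✓; |VS| = 9.400 ✓; ∠(VS, SP) = 90.00° ✓; |SP| = 15.80 ✓; ∠SPU = 50.60° ✓; |PU| = 10.30 ✓; ∠(PU, UQ) = 90.00° ✓; |UQ| = 27.40 ✓; ∠(UQ, QN) = 90.00° ✓; |QN| = 15.90 ✓; ∠(QN, NM) = 90.00° ✓; |NM| = 16.30 ✗.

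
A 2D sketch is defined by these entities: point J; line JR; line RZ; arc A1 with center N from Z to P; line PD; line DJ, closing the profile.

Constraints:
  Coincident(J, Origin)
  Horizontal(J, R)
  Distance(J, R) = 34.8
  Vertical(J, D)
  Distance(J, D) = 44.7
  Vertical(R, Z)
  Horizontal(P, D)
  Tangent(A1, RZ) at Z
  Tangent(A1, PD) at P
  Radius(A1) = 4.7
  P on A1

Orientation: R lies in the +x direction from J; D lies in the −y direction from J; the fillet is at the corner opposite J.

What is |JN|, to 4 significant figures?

50.06

J is at the origin; JR is horizontal with |JR| = 34.8 and R on the +x side, so R = (34.80, 0.000). J and D share the same x with |JD| = 44.7 and D on the −y side, so D = (0.000, -44.70). The virtual corner opposite J is at (34.80, -44.70). Since A1 is tangent to RZ there, NZ ⟂ RZ and tangency of A1 to PD means the radius NP is perpendicular to PD, with radius 4.7, so the center N sits 4.7 in from both sides at N = (30.10, -40.00). Then |JN| = |N − J| = 50.06.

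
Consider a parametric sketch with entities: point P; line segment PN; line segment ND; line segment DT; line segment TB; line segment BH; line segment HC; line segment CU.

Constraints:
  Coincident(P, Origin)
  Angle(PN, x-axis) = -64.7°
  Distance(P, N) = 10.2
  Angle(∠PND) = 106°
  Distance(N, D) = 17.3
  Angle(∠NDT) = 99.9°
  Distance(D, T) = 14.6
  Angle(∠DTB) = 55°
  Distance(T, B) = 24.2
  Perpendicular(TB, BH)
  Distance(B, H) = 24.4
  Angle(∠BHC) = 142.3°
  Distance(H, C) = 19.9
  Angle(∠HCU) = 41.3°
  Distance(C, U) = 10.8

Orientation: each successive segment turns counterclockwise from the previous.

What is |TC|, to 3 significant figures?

41.9

TB ⟂ BH, so BH runs at -55.6°; with |BH| = 24.4, H = (15.4, -25.6). ∠BHC = 142.3° gives HC at -17.9° from the x-axis; with |HC| = 19.9, C = (34.3, -31.7). Then |TC| = |C − T| = 41.9.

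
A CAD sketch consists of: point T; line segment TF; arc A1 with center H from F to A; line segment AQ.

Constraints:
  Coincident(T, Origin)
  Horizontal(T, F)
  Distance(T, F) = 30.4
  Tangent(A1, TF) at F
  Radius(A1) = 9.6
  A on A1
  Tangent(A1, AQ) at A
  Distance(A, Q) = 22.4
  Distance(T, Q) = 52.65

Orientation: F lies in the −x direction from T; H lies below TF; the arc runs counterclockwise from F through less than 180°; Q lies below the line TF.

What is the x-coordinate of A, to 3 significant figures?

-39.9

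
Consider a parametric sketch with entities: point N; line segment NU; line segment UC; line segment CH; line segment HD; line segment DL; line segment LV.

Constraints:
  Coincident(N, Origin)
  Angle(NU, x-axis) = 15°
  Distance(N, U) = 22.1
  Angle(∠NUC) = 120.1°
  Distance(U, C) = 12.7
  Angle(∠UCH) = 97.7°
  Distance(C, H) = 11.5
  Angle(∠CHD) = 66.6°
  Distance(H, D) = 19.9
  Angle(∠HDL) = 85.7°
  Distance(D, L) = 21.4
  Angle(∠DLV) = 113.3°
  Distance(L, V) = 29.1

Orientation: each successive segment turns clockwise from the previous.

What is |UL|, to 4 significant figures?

14.30

∠CHD = 66.6° gives HD at 119.4° from the x-axis; with |HD| = 19.9, D = (13.62, 4.932). ∠HDL = 85.7° gives DL at 25.10° from the x-axis; with |DL| = 21.4, L = (33.00, 14.01). Then |UL| = |L − U| = 14.30.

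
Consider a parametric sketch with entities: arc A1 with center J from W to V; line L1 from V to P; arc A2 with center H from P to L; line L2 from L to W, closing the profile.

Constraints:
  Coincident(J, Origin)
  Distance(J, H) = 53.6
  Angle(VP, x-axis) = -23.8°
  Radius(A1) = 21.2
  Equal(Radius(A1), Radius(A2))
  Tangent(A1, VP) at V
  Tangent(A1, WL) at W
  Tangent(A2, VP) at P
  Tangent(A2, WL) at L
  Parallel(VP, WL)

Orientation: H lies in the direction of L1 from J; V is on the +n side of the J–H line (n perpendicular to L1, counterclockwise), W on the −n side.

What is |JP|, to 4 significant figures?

57.64

Tangency of A1 to both parallel lines with radius 21.2 puts V and W at J ± 21.2·n: V = (8.555, 19.40), W = (-8.555, -19.40). Equal radii place P and L the same way about H: P = H + 21.2·n = (57.60, -2.233), L = H − 21.2·n = (40.49, -41.03). Then |JP| = |P − J| = 57.64.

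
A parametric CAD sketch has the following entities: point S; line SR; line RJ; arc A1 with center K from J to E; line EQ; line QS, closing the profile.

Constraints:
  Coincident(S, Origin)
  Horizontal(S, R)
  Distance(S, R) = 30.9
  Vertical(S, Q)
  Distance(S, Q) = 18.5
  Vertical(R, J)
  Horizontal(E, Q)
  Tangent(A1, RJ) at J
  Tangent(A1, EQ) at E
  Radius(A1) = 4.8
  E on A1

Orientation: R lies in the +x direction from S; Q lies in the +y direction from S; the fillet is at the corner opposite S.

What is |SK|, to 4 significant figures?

29.48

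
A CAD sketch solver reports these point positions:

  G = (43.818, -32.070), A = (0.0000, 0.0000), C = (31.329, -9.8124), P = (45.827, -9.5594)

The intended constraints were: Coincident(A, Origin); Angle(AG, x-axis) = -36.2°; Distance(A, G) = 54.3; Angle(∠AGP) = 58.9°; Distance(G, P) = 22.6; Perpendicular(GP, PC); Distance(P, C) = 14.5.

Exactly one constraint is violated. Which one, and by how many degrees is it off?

Perpendicular(GP, PC) — off by 6.10°.

A = (0.00, 0.00) ✓; AG at -36.20° ✓; |AG| = 54.30 ✓; ∠AGP = 58.90° ✓; |GP| = 22.60 ✓; ∠(GP, PC) = 96.10° ✗; |PC| = 14.50 ✓.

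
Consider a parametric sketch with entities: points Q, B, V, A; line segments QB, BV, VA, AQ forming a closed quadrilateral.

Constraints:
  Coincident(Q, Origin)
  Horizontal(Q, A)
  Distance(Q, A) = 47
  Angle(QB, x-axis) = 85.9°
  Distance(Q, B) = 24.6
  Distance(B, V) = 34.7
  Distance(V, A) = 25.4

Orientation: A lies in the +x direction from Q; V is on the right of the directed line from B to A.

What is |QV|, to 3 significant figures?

22.2

Q is at the origin; QA is horizontal with |QA| = 47.0 and A in +x, so A = (47.0, 0). QB runs at 85.9° with |QB| = 24.6, so B = (1.76, 24.5). V is determined by |BV| = 34.7 and |VA| = 25.4 together: it lies at the intersection of circle(B, 34.7) and circle(A, 25.4). With |BA| = 51.5, the foot of the radical line on BA is 31.2 from B and the perpendicular offset is √(34.7² − 31.2²) = 15.3. Taking the right-of-BA solution: V = (21.9, -3.74).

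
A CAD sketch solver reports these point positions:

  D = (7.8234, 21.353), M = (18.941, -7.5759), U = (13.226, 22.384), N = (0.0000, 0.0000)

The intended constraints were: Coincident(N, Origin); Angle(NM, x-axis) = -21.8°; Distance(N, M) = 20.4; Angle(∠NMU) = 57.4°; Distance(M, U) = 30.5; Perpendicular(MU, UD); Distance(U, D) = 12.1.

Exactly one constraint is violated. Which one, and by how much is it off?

Distance(U, D) = 12.1 — off by 6.60.

N = (0.00, 0.00) ✓; NM at -21.80° ✓; |NM| = 20.40 ✓; ∠NMU = 57.40° ✓; |MU| = 30.50 ✓; ∠(MU, UD) = 90.00° ✓; |UD| = 5.500 ✗.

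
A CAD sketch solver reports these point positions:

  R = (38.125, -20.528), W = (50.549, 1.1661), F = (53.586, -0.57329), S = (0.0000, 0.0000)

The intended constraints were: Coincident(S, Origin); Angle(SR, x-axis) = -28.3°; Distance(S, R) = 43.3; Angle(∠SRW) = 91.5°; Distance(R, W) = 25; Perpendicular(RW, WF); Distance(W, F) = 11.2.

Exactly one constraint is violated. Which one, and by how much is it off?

Distance(W, F) = 11.2 — off by 7.70.

S = (0.00, 0.00) ✓; SR at -28.30° ✓; |SR| = 43.30 ✓; ∠SRW = 91.50° ✓; |RW| = 25.00 ✓; ∠(RW, WF) = 90.00° ✓; |WF| = 3.500 ✗.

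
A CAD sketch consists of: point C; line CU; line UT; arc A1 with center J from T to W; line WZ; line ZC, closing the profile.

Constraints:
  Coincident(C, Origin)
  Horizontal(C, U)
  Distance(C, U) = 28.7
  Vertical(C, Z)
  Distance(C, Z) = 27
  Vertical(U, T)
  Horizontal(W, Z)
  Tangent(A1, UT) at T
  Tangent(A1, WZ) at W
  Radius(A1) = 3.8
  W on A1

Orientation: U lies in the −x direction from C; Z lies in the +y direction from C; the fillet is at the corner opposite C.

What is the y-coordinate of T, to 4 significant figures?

23.20

C is at the origin; C and U share the same y with |CU| = 28.7 and U on the −x side, so U = (-28.70, 0.000). CZ is vertical with |CZ| = 27.0 and Z on the +y side, so Z = (0.000, 27.00). The virtual corner opposite C is at (-28.70, 27.00). Tangency of A1 to UT means the radius JT is perpendicular to UT and the tangent condition forces JW to be normal to WZ, with radius 3.8, so the center J sits 3.8 in from both sides at J = (-24.90, 23.20). That places the tangent points at T = (-28.70, 23.20) on UT and W = (-24.90, 27.00) on WZ. So T.y = 23.20.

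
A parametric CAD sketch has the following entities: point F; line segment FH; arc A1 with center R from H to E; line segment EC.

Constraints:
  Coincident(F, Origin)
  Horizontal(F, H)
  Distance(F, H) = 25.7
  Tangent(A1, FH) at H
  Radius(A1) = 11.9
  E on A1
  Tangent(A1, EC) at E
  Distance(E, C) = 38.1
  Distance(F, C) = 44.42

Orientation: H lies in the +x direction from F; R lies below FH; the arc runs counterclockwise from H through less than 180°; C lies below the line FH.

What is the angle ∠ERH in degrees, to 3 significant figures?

71.7°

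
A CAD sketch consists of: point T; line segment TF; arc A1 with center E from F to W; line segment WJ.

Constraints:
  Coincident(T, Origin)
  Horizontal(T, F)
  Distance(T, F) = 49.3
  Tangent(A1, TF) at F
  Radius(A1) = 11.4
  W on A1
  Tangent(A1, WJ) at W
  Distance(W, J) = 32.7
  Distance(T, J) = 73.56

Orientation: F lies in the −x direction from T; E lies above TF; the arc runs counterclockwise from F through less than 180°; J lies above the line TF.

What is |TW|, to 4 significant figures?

43.69

Checks: |EW| = 11.40 ✓; ∠(EW, WJ) = 90.00° ✓; |WJ| = 32.70 ✓; |TJ| = 73.56 ✓.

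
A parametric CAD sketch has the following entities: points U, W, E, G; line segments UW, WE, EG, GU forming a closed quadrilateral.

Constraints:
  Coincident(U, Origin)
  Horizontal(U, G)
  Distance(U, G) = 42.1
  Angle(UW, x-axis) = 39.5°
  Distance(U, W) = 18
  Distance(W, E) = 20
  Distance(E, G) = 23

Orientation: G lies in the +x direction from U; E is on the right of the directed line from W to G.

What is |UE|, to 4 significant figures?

21.68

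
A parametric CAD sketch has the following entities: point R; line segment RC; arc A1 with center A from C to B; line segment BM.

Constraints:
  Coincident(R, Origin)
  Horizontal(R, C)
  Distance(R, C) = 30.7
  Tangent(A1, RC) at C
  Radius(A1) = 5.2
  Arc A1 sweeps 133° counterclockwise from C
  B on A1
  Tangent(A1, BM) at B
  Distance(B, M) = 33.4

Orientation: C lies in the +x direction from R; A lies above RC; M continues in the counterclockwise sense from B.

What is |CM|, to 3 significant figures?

38.2

On A1, C sits at bearing -90° from A; a 133° counterclockwise sweep puts B at bearing 43°, so B = A + 5.2·(cos 43°, sin 43°) = (34.5, 8.75). A1 meets BM tangentially, so AB is at right angles to BM, so BM runs along (−sin 43°, cos 43°); with |BM| = 33.4, M = (11.7, 33.2). Then |CM| = |M − C| = 38.2.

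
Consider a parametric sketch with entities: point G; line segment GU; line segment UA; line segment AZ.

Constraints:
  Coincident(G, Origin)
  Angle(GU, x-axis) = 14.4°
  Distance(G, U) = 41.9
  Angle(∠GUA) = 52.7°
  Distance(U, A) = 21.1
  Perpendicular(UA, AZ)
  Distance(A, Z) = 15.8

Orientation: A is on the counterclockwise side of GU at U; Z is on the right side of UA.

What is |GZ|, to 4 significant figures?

49.32

G is at the origin; GU runs at 14.4° with length 41.9, so U = 41.9·(cos 14.4°, sin 14.4°) = (40.58, 10.42). ∠GUA = 52.7°, so UA runs at 14.4° + (180° − 52.7°) = 141.7° from the x-axis; with |UA| = 21.1, A = U + 21.1·(cos 141.7°, sin 141.7°) = (24.02, 23.50). The perpendicularity gives AZ at right angles to UA; with |AZ| = 15.8 on the right of UA, Z = A + 15.8·(0.6198, 0.7848) = (33.82, 35.90). Then |GZ| = |Z − G| = 49.32.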